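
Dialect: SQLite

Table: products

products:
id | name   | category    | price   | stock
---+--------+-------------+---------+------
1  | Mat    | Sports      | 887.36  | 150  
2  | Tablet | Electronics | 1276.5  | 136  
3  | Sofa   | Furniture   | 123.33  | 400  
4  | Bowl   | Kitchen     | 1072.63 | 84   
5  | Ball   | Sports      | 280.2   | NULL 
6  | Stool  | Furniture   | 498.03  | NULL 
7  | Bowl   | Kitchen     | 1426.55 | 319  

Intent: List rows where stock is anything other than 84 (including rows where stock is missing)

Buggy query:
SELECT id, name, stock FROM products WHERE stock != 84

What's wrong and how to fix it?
Bug: 'stock != 84' is unknown when stock is NULL, so NULL rows are silently excluded

Fix: Handle NULL separately with IS NULL alongside the inequality

Corrected query:
SELECT id, name, stock FROM products WHERE stock != 84 OR stock IS NULL

Result:
id | name   | stock
---+--------+------
1  | Mat    | 150  
2  | Tablet | 136  
3  | Sofa   | 400  
5  | Ball   | NULL 
6  | Stool  | NULL 
7  | Bowl   | 319  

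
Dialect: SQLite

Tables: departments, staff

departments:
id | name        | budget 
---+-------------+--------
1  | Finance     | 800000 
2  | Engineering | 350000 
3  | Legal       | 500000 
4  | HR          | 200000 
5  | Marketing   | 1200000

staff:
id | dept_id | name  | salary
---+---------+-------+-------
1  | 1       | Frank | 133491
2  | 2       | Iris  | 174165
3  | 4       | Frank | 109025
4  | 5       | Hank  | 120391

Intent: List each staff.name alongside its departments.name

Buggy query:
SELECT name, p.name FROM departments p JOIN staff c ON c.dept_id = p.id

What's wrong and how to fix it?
Bug: 'name' exists in both joined tables, so the database can't tell which one is meant

Fix: Qualify the column with its table alias (c.name)

Corrected query:
SELECT c.name, p.name FROM departments p JOIN staff c ON c.dept_id = p.id

Result:
name  | name       
------+------------
Frank | Finance    
Iris  | Engineering
Frank | HR         
Hank  | Marketing  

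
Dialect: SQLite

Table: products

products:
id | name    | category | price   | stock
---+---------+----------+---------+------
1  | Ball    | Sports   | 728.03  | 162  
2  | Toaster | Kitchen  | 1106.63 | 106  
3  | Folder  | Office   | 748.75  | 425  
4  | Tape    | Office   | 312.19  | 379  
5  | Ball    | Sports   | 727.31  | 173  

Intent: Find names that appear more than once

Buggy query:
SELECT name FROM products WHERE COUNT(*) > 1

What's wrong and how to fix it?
Bug: COUNT(*) is an aggregate and cannot be used in WHERE

Fix: Group first, then use HAVING for the count condition

Corrected query:
SELECT name FROM products GROUP BY name HAVING COUNT(*) > 1

Result:
name
----
Ball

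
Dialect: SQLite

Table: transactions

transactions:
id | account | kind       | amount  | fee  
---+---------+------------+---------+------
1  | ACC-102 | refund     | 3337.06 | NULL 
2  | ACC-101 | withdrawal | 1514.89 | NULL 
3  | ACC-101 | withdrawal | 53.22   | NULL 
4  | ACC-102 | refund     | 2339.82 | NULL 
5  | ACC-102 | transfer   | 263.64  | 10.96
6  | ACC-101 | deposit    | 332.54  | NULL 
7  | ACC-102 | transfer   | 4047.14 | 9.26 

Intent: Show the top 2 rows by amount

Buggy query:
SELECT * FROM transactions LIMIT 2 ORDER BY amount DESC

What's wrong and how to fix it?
Bug: ORDER BY cannot follow LIMIT; LIMIT is the final clause

Fix: Sort with ORDER BY, then apply LIMIT

Corrected query:
SELECT * FROM transactions ORDER BY amount DESC LIMIT 2

Result:
id | account | kind     | amount  | fee 
---+---------+----------+---------+-----
7  | ACC-102 | transfer | 4047.14 | 9.26
1  | ACC-102 | refund   | 3337.06 | NULL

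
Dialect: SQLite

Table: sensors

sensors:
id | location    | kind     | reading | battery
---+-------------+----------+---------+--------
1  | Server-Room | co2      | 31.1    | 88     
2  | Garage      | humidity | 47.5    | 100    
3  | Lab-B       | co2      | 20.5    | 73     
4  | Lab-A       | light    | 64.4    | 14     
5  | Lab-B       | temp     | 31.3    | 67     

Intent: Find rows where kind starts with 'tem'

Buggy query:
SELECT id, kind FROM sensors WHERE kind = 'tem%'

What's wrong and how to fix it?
Bug: Wildcards only work with LIKE; '=' treats '%' as a literal character

Fix: Replace '=' with LIKE so 'tem%' is treated as a pattern

Corrected query:
SELECT id, kind FROM sensors WHERE kind LIKE 'tem%'

Result:
id | kind
---+-----
5  | temp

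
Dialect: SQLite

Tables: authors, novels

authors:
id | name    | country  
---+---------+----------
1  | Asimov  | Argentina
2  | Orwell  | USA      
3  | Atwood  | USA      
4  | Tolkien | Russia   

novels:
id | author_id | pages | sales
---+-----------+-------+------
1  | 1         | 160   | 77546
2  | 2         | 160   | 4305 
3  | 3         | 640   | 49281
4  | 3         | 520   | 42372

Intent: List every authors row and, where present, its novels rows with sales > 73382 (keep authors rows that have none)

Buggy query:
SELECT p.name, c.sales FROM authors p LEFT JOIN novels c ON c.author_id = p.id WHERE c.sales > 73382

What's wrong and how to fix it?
Bug: Filtering c.sales in WHERE discards the NULL rows produced by LEFT JOIN, turning it into an inner join

Fix: Move the right-table condition into the ON clause so unmatched parents are kept

Corrected query:
SELECT p.name, c.sales FROM authors p LEFT JOIN novels c ON c.author_id = p.id AND c.sales > 73382

Result:
name    | sales
--------+------
Asimov  | 77546
Orwell  | NULL 
Atwood  | NULL 
Tolkien | NULL 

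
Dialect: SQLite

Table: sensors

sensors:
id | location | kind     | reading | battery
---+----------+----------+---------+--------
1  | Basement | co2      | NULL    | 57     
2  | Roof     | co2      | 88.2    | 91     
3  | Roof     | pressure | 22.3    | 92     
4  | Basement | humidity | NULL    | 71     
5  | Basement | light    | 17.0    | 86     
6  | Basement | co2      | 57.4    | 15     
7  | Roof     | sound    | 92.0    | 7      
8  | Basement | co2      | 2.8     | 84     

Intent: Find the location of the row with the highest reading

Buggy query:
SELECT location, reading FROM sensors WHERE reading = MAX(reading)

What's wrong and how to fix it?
Bug: WHERE is evaluated per row; an aggregate over the whole table isn't defined there

Fix: Use a subquery: WHERE reading = (SELECT MAX(reading) FROM sensors)

Corrected query:
SELECT location, reading FROM sensors WHERE reading = (SELECT MAX(reading) FROM sensors)

Result:
location | reading
---------+--------
Roof     | 92     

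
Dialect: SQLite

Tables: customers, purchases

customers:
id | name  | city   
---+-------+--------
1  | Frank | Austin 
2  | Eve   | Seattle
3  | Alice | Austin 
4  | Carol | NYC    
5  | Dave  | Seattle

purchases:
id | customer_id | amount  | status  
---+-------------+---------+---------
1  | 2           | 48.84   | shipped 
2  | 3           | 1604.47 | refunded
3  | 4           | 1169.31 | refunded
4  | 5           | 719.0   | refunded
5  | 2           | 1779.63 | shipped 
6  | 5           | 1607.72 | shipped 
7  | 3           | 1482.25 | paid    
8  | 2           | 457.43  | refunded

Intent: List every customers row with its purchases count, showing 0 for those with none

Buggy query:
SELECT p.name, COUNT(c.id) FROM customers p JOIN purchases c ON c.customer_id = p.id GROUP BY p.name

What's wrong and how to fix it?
Bug: INNER JOIN drops customers rows that have no matching purchases rows

Fix: Switch to LEFT JOIN to retain unmatched parent rows

Corrected query:
SELECT p.name, COUNT(c.id) FROM customers p LEFT JOIN purchases c ON c.customer_id = p.id GROUP BY p.name

Result:
name  | COUNT(c.id)
------+------------
Alice | 2          
Carol | 1          
Dave  | 2          
Eve   | 3          
Frank | 0          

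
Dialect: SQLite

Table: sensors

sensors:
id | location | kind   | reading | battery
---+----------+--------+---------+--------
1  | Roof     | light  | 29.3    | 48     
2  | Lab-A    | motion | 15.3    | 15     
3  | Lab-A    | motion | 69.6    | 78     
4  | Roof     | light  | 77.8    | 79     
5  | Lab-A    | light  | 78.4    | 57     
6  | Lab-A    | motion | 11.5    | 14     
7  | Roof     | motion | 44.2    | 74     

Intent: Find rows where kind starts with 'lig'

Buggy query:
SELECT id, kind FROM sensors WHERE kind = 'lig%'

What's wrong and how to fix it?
Bug: Wildcards only work with LIKE; '=' treats '%' as a literal character

Fix: Replace '=' with LIKE so 'lig%' is treated as a pattern

Corrected query:
SELECT id, kind FROM sensors WHERE kind LIKE 'lig%'

Result:
id | kind 
---+------
1  | light
4  | light
5  | light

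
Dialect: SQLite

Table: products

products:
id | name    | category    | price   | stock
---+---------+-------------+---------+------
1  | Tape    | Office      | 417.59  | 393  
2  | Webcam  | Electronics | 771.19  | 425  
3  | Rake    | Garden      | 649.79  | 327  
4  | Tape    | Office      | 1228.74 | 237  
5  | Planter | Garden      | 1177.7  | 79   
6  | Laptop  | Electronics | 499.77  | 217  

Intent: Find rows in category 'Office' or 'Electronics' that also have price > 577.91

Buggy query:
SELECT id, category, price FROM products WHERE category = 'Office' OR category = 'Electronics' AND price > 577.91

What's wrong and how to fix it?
Bug: AND binds tighter than OR, so this parses as category = 'Office' OR (category = 'Electronics' AND price > 577.91)

Fix: Add parentheses around the OR so the AND applies to both alternatives

Corrected query:
SELECT id, category, price FROM products WHERE (category = 'Office' OR category = 'Electronics') AND price > 577.91

Result:
id | category    | price  
---+-------------+--------
2  | Electronics | 771.19 
4  | Office      | 1228.74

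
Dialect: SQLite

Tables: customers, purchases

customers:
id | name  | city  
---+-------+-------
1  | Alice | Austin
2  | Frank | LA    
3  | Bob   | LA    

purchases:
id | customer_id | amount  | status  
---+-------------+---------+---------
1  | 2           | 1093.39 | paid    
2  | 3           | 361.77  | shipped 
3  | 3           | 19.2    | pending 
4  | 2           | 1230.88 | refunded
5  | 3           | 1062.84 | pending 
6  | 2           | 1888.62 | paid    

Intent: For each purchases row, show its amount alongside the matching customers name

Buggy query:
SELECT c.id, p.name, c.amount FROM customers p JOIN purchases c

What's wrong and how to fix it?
Bug: Missing join condition: each purchases row is matched to all customers rows instead of just its own

Fix: Specify the join condition linking the foreign key to the parent id

Corrected query:
SELECT c.id, p.name, c.amount FROM customers p JOIN purchases c ON c.customer_id = p.id

Result:
id | name  | amount 
---+-------+--------
1  | Frank | 1093.39
2  | Bob   | 361.77 
3  | Bob   | 19.2   
4  | Frank | 1230.88
5  | Bob   | 1062.84
6  | Frank | 1888.62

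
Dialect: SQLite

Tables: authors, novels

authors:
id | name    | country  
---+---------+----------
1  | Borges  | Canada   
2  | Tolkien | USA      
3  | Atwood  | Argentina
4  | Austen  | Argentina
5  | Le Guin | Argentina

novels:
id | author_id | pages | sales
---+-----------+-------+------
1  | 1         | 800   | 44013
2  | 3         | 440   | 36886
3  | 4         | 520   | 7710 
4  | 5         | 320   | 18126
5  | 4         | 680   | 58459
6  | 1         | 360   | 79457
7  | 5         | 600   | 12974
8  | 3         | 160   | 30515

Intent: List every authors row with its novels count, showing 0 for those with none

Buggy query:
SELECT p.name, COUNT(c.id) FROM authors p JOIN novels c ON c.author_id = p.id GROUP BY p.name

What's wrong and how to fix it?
Bug: INNER JOIN drops authors rows that have no matching novels rows

Fix: Switch to LEFT JOIN to retain unmatched parent rows

Corrected query:
SELECT p.name, COUNT(c.id) FROM authors p LEFT JOIN novels c ON c.author_id = p.id GROUP BY p.name

Result:
name    | COUNT(c.id)
--------+------------
Atwood  | 2          
Austen  | 2          
Borges  | 2          
Le Guin | 2          
Tolkien | 0          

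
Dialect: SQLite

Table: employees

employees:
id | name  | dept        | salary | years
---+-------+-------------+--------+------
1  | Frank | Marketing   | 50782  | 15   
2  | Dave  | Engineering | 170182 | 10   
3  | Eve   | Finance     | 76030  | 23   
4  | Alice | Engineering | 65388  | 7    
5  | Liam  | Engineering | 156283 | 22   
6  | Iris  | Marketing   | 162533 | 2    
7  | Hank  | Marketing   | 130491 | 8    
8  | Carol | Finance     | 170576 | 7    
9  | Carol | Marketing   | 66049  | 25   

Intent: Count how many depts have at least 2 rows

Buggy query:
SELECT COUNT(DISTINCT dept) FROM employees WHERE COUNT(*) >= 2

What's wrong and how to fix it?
Bug: WHERE filters individual rows, not groups, so a group-level COUNT is invalid there

Fix: Use a subquery that GROUPs and filters with HAVING, then count its rows

Corrected query:
SELECT COUNT(*) FROM (SELECT dept FROM employees GROUP BY dept HAVING COUNT(*) >= 2)

Result:
COUNT(*)
--------
3       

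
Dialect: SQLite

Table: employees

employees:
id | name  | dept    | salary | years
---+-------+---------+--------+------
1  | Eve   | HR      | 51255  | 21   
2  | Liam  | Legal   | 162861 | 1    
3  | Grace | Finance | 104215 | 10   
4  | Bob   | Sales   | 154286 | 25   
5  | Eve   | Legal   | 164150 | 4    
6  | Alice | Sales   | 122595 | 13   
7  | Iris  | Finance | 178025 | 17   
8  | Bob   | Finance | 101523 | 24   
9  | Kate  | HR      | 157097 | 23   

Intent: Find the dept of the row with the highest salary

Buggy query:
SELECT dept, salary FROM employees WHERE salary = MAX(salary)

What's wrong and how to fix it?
Bug: MAX(salary) is an aggregate and cannot be used directly in WHERE

Fix: Wrap MAX in a scalar subquery so WHERE compares against a single value

Corrected query:
SELECT dept, salary FROM employees WHERE salary = (SELECT MAX(salary) FROM employees)

Result:
dept    | salary
--------+-------
Finance | 178025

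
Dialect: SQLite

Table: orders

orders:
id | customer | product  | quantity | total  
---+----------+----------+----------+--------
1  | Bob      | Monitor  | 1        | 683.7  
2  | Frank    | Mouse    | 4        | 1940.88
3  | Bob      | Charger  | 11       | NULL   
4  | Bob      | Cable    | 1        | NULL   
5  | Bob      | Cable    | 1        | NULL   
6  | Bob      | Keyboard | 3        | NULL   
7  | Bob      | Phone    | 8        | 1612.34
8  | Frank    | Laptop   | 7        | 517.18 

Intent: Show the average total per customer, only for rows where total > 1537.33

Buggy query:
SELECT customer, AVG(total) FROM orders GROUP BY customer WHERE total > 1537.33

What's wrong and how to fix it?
Bug: Row-level WHERE must come before GROUP BY in the clause order

Fix: Move the WHERE clause before GROUP BY

Corrected query:
SELECT customer, AVG(total) FROM orders WHERE total > 1537.33 GROUP BY customer

Result:
customer | AVG(total)
---------+-----------
Bob      | 1612.34   
Frank    | 1940.88   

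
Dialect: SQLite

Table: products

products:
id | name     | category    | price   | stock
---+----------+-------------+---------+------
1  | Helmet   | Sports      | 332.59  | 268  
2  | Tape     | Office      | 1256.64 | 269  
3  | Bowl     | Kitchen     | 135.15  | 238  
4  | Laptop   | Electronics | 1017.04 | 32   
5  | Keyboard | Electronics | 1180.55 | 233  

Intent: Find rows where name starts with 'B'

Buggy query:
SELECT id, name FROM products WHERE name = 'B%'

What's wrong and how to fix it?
Bug: '=' compares the literal string including the % character; pattern matching needs LIKE

Fix: Use LIKE for wildcard pattern matching

Corrected query:
SELECT id, name FROM products WHERE name LIKE 'B%'

Result:
id | name
---+-----
3  | Bowl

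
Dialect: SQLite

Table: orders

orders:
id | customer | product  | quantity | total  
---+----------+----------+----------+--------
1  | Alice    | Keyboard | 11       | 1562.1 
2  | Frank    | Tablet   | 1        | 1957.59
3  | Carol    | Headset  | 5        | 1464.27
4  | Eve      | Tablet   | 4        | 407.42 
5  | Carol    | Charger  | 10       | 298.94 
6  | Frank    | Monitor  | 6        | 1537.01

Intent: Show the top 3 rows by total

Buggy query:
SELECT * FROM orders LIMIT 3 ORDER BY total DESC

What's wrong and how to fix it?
Bug: ORDER BY cannot follow LIMIT; LIMIT is the final clause

Fix: Swap the clauses: ORDER BY first, then LIMIT

Corrected query:
SELECT * FROM orders ORDER BY total DESC LIMIT 3

Result:
id | customer | product  | quantity | total  
---+----------+----------+----------+--------
2  | Frank    | Tablet   | 1        | 1957.59
1  | Alice    | Keyboard | 11       | 1562.1 
6  | Frank    | Monitor  | 6        | 1537.01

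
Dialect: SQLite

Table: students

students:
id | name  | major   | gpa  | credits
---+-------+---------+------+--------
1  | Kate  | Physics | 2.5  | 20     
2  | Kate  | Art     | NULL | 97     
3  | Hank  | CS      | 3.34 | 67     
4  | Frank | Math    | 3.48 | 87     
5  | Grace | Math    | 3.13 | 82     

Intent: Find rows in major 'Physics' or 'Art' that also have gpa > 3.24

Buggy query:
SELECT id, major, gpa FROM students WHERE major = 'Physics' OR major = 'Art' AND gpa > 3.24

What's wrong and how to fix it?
Bug: Without parentheses, AND is evaluated before OR, so the gpa filter only applies to the 'Art' branch

Fix: Add parentheses around the OR so the AND applies to both alternatives

Corrected query:
SELECT id, major, gpa FROM students WHERE (major = 'Physics' OR major = 'Art') AND gpa > 3.24

Result:
(no rows)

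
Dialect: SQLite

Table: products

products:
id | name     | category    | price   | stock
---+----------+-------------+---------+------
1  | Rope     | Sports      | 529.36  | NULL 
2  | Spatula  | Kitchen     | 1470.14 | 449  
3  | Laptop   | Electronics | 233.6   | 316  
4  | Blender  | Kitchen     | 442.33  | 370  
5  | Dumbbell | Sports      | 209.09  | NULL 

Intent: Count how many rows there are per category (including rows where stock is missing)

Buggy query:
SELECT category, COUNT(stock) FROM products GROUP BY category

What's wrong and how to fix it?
Bug: COUNT(column) counts non-NULL values only; rows with NULL stock aren't counted

Fix: Replace COUNT(stock) with COUNT(*)

Corrected query:
SELECT category, COUNT(*) FROM products GROUP BY category

Result:
category    | COUNT(*)
------------+---------
Electronics | 1       
Kitchen     | 2       
Sports      | 2       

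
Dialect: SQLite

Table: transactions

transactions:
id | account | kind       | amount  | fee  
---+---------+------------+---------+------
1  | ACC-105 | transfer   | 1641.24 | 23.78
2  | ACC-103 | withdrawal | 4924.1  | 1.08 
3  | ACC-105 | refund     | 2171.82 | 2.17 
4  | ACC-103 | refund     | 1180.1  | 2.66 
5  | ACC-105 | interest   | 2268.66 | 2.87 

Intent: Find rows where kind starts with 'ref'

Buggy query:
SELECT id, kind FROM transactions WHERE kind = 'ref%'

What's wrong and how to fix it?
Bug: Wildcards only work with LIKE; '=' treats '%' as a literal character

Fix: Use LIKE for wildcard pattern matching

Corrected query:
SELECT id, kind FROM transactions WHERE kind LIKE 'ref%'

Result:
id | kind  
---+-------
3  | refund
4  | refund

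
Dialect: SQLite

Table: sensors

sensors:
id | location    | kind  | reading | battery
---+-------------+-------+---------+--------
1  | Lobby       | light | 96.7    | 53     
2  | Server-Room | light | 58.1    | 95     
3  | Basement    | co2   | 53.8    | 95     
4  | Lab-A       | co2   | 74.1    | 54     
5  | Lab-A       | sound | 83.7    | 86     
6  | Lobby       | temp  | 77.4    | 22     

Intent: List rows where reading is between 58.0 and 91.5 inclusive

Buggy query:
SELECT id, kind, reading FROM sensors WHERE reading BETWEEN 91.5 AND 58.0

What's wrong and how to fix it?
Bug: The bounds are reversed; BETWEEN a AND b requires a <= b to match anything

Fix: Write BETWEEN 58.0 AND 91.5

Corrected query:
SELECT id, kind, reading FROM sensors WHERE reading BETWEEN 58.0 AND 91.5

Result:
id | kind  | reading
---+-------+--------
2  | light | 58.1   
4  | co2   | 74.1   
5  | sound | 83.7   
6  | temp  | 77.4   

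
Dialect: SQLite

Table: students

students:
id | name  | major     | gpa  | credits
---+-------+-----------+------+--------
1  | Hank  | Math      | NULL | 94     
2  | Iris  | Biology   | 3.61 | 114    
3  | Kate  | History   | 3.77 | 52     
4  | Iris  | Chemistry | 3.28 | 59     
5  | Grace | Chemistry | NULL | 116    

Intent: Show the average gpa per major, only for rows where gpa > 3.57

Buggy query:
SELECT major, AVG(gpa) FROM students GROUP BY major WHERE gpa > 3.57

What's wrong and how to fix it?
Bug: Row-level WHERE must come before GROUP BY in the clause order

Fix: Place WHERE between FROM and GROUP BY

Corrected query:
SELECT major, AVG(gpa) FROM students WHERE gpa > 3.57 GROUP BY major

Result:
major   | AVG(gpa)
--------+---------
Biology | 3.61    
History | 3.77    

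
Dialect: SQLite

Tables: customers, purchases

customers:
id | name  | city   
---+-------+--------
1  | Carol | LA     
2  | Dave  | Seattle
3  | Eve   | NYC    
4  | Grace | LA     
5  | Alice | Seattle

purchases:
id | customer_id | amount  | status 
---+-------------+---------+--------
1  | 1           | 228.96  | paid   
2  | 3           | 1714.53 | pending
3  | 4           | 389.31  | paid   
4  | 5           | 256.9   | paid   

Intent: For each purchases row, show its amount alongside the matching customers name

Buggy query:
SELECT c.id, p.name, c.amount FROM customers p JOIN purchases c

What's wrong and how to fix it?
Bug: JOIN with no ON clause produces a cartesian product; every purchases row pairs with every customers row

Fix: Specify the join condition linking the foreign key to the parent id

Corrected query:
SELECT c.id, p.name, c.amount FROM customers p JOIN purchases c ON c.customer_id = p.id

Result:
id | name  | amount 
---+-------+--------
1  | Carol | 228.96 
2  | Eve   | 1714.53
3  | Grace | 389.31 
4  | Alice | 256.9  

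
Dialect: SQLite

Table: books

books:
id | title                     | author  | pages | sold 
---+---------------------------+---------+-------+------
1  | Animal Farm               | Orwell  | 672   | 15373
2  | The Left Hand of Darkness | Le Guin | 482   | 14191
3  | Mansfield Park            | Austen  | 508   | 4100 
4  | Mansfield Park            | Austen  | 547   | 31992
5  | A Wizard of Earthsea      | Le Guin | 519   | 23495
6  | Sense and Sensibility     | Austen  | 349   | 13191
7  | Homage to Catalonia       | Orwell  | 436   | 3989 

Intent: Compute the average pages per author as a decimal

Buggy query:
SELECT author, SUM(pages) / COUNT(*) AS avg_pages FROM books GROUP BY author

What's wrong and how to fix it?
Bug: SUM(pages) and COUNT(*) are both integers; the division truncates the fractional part

Fix: Cast one side to REAL so the division keeps the fractional part

Corrected query:
SELECT author, SUM(pages) * 1.0 / COUNT(*) AS avg_pages FROM books GROUP BY author

Result:
author  | avg_pages
--------+----------
Austen  | 468      
Le Guin | 500.5    
Orwell  | 554      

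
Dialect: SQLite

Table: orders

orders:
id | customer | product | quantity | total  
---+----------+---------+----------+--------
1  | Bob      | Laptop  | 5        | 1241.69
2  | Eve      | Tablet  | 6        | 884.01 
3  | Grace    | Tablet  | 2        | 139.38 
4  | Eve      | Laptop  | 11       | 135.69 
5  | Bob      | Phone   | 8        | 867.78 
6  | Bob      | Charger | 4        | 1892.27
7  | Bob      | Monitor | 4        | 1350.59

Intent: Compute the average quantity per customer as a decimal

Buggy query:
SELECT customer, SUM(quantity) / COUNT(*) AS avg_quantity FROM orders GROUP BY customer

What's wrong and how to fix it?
Bug: Both operands are integers, so '/' performs integer division and truncates

Fix: Cast one side to REAL so the division keeps the fractional part

Corrected query:
SELECT customer, SUM(quantity) * 1.0 / COUNT(*) AS avg_quantity FROM orders GROUP BY customer

Result:
customer | avg_quantity
---------+-------------
Bob      | 5.25        
Eve      | 8.5         
Grace    | 2           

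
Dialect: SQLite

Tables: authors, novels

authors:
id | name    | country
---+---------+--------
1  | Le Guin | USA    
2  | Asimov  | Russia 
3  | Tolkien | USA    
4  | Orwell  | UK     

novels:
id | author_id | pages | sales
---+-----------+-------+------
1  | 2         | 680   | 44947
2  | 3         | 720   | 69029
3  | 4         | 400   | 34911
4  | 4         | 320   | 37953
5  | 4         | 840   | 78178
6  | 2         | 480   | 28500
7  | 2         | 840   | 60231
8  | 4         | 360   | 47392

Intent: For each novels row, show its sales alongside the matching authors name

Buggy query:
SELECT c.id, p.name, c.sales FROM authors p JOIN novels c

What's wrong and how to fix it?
Bug: JOIN with no ON clause produces a cartesian product; every novels row pairs with every authors row

Fix: Specify the join condition linking the foreign key to the parent id

Corrected query:
SELECT c.id, p.name, c.sales FROM authors p JOIN novels c ON c.author_id = p.id

Result:
id | name    | sales
---+---------+------
1  | Asimov  | 44947
2  | Tolkien | 69029
3  | Orwell  | 34911
4  | Orwell  | 37953
5  | Orwell  | 78178
6  | Asimov  | 28500
7  | Asimov  | 60231
8  | Orwell  | 47392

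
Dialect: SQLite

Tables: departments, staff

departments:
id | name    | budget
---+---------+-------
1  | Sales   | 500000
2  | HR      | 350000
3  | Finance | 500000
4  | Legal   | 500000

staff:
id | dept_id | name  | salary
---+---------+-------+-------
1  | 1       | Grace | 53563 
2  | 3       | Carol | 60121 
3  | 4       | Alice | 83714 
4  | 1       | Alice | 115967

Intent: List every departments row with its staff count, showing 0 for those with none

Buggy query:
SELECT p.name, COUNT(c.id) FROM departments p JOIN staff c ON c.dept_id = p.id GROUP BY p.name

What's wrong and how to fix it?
Bug: An inner join excludes parents with zero children

Fix: Switch to LEFT JOIN to retain unmatched parent rows

Corrected query:
SELECT p.name, COUNT(c.id) FROM departments p LEFT JOIN staff c ON c.dept_id = p.id GROUP BY p.name

Result:
name    | COUNT(c.id)
--------+------------
Finance | 1          
HR      | 0          
Legal   | 1          
Sales   | 2          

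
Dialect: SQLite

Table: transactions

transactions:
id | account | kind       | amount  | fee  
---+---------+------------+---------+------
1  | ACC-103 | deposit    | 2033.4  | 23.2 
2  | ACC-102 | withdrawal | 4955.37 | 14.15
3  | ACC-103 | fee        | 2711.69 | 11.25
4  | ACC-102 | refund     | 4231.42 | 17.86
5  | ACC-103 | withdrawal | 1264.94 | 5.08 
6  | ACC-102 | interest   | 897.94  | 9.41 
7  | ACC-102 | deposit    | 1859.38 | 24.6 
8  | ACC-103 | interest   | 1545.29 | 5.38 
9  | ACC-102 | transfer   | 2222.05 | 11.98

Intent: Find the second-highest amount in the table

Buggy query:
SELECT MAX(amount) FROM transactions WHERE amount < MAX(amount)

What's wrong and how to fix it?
Bug: The inner MAX is an aggregate inside WHERE, which is not allowed

Fix: Compute the overall MAX in a subquery, then take MAX of rows below it

Corrected query:
SELECT MAX(amount) FROM transactions WHERE amount < (SELECT MAX(amount) FROM transactions)

Result:
MAX(amount)
-----------
4231.42    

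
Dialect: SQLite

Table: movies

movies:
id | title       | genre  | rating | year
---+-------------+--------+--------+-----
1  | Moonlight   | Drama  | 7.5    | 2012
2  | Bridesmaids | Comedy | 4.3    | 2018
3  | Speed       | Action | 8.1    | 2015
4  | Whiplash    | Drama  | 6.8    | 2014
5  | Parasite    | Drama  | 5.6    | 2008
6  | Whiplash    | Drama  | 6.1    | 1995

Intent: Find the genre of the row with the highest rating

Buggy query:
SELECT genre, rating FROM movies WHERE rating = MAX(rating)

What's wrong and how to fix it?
Bug: MAX(rating) is an aggregate and cannot be used directly in WHERE

Fix: Wrap MAX in a scalar subquery so WHERE compares against a single value

Corrected query:
SELECT genre, rating FROM movies WHERE rating = (SELECT MAX(rating) FROM movies)

Result:
genre  | rating
-------+-------
Action | 8.1   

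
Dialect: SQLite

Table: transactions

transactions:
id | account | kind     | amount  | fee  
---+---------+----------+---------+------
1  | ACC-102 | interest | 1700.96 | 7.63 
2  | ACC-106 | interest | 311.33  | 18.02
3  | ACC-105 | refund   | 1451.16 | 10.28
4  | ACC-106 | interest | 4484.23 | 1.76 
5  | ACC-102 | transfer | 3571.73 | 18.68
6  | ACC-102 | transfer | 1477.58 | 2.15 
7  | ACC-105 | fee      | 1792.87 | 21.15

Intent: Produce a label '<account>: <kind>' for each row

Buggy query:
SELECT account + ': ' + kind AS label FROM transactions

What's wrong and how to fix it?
Bug: '+' is numeric addition; on text columns SQLite converts them to 0 instead of concatenating

Fix: Replace + with || to concatenate text

Corrected query:
SELECT account || ': ' || kind AS label FROM transactions

Result:
label            
-----------------
ACC-102: interest
ACC-106: interest
ACC-105: refund  
ACC-106: interest
ACC-102: transfer
ACC-102: transfer
ACC-105: fee     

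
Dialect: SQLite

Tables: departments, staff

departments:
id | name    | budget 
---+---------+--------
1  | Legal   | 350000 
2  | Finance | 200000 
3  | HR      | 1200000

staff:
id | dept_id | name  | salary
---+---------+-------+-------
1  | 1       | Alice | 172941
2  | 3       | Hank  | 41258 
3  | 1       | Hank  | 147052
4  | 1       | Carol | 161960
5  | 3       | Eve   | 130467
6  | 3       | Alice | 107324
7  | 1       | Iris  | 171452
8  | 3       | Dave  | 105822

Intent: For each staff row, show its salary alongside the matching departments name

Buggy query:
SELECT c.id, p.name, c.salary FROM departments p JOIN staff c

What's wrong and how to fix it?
Bug: Missing join condition: each staff row is matched to all departments rows instead of just its own

Fix: Specify the join condition linking the foreign key to the parent id

Corrected query:
SELECT c.id, p.name, c.salary FROM departments p JOIN staff c ON c.dept_id = p.id

Result:
id | name  | salary
---+-------+-------
1  | Legal | 172941
2  | HR    | 41258 
3  | Legal | 147052
4  | Legal | 161960
5  | HR    | 130467
6  | HR    | 107324
7  | Legal | 171452
8  | HR    | 105822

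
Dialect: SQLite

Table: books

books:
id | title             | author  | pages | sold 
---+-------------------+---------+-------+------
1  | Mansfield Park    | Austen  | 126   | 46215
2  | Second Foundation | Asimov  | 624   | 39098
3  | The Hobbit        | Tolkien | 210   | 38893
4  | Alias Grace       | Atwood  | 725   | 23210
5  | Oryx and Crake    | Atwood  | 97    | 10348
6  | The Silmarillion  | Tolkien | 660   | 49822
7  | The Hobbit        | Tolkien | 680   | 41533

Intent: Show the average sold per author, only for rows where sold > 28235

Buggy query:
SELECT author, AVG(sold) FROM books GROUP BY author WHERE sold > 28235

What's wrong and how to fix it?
Bug: Row-level WHERE must come before GROUP BY in the clause order

Fix: Move the WHERE clause before GROUP BY

Corrected query:
SELECT author, AVG(sold) FROM books WHERE sold > 28235 GROUP BY author

Result:
author  | AVG(sold)
--------+----------
Asimov  | 39098    
Austen  | 46215    
Tolkien | 43416    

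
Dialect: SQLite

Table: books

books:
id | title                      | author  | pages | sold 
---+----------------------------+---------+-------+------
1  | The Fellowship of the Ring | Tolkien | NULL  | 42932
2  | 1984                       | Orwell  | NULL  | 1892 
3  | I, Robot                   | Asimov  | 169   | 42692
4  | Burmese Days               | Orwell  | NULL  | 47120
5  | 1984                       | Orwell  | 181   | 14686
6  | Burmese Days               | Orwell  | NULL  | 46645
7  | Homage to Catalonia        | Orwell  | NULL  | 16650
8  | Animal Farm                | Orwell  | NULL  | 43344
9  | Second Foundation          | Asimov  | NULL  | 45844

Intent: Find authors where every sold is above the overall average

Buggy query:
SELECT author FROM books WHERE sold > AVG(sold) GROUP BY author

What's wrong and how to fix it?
Bug: WHERE evaluates per row before aggregation, so AVG() is unavailable

Fix: Use a subquery for AVG and a HAVING MIN(...) filter so the condition holds for every row in the group

Corrected query:
SELECT author FROM books GROUP BY author HAVING MIN(sold) > (SELECT AVG(sold) FROM books)

Result:
author 
-------
Asimov 
Tolkien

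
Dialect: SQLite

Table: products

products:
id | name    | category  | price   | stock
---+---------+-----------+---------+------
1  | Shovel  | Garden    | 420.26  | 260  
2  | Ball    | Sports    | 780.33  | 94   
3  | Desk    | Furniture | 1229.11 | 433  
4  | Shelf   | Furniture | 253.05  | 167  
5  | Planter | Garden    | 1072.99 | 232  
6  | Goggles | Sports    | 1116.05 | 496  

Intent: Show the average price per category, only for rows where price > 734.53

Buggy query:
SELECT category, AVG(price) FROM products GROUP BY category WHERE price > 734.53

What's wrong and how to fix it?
Bug: WHERE cannot follow GROUP BY

Fix: Move the WHERE clause before GROUP BY

Corrected query:
SELECT category, AVG(price) FROM products WHERE price > 734.53 GROUP BY category

Result:
category  | AVG(price)
----------+-----------
Furniture | 1229.11   
Garden    | 1072.99   
Sports    | 948.19    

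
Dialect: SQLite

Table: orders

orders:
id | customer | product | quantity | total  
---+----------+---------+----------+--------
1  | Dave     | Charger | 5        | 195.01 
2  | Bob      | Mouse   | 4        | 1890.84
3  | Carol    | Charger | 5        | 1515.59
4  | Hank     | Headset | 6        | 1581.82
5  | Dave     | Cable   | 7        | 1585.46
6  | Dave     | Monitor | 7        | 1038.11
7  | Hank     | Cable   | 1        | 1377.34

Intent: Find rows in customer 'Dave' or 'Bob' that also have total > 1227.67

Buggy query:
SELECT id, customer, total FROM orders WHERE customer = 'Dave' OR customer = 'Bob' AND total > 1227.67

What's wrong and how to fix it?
Bug: Without parentheses, AND is evaluated before OR, so the total filter only applies to the 'Bob' branch

Fix: Group the OR with parentheses (or use IN), then AND the threshold

Corrected query:
SELECT id, customer, total FROM orders WHERE (customer = 'Dave' OR customer = 'Bob') AND total > 1227.67

Result:
id | customer | total  
---+----------+--------
2  | Bob      | 1890.84
5  | Dave     | 1585.46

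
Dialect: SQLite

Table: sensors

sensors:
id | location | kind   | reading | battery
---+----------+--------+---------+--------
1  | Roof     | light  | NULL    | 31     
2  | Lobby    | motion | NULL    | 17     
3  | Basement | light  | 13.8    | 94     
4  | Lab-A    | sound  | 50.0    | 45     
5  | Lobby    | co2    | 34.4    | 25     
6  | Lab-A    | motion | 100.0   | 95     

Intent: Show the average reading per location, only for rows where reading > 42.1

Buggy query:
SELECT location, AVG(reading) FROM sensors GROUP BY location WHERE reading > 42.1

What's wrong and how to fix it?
Bug: WHERE cannot follow GROUP BY

Fix: Move the WHERE clause before GROUP BY

Corrected query:
SELECT location, AVG(reading) FROM sensors WHERE reading > 42.1 GROUP BY location

Result:
location | AVG(reading)
---------+-------------
Lab-A    | 75          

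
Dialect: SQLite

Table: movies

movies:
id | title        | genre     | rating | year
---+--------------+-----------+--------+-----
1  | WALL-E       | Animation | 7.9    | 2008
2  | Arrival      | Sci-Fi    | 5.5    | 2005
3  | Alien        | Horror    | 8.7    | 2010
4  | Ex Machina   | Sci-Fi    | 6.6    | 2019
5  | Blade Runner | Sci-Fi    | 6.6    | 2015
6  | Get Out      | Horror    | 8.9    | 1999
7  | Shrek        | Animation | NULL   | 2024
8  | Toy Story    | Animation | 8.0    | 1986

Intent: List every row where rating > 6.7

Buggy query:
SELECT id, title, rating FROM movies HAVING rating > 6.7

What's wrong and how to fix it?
Bug: This is a non-aggregate query (no GROUP BY, no aggregates), so in SQLite the HAVING clause is invalid here; a row-level condition belongs in WHERE

Fix: Use WHERE for row-level filtering

Corrected query:
SELECT id, title, rating FROM movies WHERE rating > 6.7

Result:
id | title     | rating
---+-----------+-------
1  | WALL-E    | 7.9   
3  | Alien     | 8.7   
6  | Get Out   | 8.9   
8  | Toy Story | 8     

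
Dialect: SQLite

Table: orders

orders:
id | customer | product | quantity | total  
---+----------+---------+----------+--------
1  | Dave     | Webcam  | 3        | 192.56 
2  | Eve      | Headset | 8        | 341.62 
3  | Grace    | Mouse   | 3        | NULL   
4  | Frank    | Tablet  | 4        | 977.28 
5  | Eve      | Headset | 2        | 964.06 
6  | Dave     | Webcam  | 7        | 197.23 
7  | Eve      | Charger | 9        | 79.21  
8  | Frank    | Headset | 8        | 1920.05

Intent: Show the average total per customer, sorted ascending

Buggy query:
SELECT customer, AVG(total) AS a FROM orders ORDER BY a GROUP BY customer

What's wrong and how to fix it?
Bug: GROUP BY must precede ORDER BY

Fix: Move ORDER BY to the end, after GROUP BY

Corrected query:
SELECT customer, AVG(total) AS a FROM orders GROUP BY customer ORDER BY a

Result:
customer | a       
---------+---------
Grace    | NULL    
Dave     | 194.895 
Eve      | 461.63  
Frank    | 1448.665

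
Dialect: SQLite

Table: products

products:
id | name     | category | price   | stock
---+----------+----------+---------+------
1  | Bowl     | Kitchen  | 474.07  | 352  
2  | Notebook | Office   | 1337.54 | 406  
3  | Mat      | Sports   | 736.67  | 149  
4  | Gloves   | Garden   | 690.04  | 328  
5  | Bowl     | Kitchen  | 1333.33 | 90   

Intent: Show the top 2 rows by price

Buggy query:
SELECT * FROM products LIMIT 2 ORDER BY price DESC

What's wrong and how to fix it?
Bug: ORDER BY cannot follow LIMIT; LIMIT is the final clause

Fix: Sort with ORDER BY, then apply LIMIT

Corrected query:
SELECT * FROM products ORDER BY price DESC LIMIT 2

Result:
id | name     | category | price   | stock
---+----------+----------+---------+------
2  | Notebook | Office   | 1337.54 | 406  
5  | Bowl     | Kitchen  | 1333.33 | 90   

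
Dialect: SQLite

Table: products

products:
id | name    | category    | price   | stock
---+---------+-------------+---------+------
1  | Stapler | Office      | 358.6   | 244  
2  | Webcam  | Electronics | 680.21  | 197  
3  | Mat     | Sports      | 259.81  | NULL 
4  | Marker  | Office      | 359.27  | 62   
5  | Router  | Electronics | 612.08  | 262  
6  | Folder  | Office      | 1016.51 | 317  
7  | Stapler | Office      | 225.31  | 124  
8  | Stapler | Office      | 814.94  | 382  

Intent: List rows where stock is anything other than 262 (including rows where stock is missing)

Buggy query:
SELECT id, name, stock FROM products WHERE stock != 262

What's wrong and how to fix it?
Bug: 'stock != 262' is unknown when stock is NULL, so NULL rows are silently excluded

Fix: Handle NULL separately with IS NULL alongside the inequality

Corrected query:
SELECT id, name, stock FROM products WHERE stock != 262 OR stock IS NULL

Result:
id | name    | stock
---+---------+------
1  | Stapler | 244  
2  | Webcam  | 197  
3  | Mat     | NULL 
4  | Marker  | 62   
6  | Folder  | 317  
7  | Stapler | 124  
8  | Stapler | 382  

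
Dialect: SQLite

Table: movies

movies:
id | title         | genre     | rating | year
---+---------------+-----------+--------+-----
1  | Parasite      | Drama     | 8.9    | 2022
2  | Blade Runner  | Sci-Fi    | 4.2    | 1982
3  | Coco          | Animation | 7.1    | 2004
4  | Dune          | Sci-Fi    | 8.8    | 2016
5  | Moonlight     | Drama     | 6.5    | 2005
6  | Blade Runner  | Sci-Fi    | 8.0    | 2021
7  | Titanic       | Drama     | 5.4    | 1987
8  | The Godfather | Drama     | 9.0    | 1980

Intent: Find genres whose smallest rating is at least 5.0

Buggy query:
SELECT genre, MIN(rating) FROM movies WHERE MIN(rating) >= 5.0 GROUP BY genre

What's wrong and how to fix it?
Bug: MIN() in WHERE is a misuse of aggregate

Fix: Replace WHERE with HAVING after the GROUP BY

Corrected query:
SELECT genre, MIN(rating) FROM movies GROUP BY genre HAVING MIN(rating) >= 5.0

Result:
genre     | MIN(rating)
----------+------------
Animation | 7.1        
Drama     | 5.4        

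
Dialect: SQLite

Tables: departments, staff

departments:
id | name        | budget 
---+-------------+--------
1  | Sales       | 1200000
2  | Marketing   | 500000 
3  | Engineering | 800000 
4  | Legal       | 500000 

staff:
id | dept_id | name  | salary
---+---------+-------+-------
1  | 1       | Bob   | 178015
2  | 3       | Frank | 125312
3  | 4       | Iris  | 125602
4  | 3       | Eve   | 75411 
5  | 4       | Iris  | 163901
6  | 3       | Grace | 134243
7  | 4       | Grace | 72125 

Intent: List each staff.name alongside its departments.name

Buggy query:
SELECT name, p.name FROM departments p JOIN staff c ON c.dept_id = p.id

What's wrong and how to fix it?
Bug: 'name' exists in both joined tables, so the database can't tell which one is meant

Fix: Qualify the column with its table alias (c.name)

Corrected query:
SELECT c.name, p.name FROM departments p JOIN staff c ON c.dept_id = p.id

Result:
name  | name       
------+------------
Bob   | Sales      
Frank | Engineering
Iris  | Legal      
Eve   | Engineering
Iris  | Legal      
Grace | Engineering
Grace | Legal      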